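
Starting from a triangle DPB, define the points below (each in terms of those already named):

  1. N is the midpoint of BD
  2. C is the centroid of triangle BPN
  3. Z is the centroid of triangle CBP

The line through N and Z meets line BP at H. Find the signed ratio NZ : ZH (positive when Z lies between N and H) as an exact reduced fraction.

NZ:ZH = 8

Assign D = (0, 0), P = (1, 0), B = (0, 1) — the answer is frame-independent, so this choice is without loss of generality.
1. N is the midpoint of BD ⇒ N = (0, 1/2)
2. C is the centroid of triangle BPN ⇒ C = (1/3, 1/2)
3. Z is the centroid of triangle CBP ⇒ Z = (4/9, 1/2)
line NZ meets BP at H = (1/2, 1/2)
Z = N + t·(H−N) with t = 8/9, so NZ:ZH = 8/9:1/9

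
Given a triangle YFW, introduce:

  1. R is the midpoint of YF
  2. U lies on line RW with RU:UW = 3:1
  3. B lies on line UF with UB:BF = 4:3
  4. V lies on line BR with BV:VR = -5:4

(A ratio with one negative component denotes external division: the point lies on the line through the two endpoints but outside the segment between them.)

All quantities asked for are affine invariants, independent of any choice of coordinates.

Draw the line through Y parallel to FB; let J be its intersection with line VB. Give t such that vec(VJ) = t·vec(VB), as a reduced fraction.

Work in coordinates with Y = (0, 0), F = (1, 0), W = (0, 1).
1. R is the midpoint of YF ⇒ R = (1/2, 0)
2. U lies on line RW with RU:UW = 3:1 ⇒ U = (1/8, 3/4)
3. B lies on line UF with UB:BF = 4:3 ⇒ B = (5/8, 9/28)
4. V lies on line BR with BV:VR = -5:4 ⇒ V = (0, -9/7)
through Y parallel to FB: direction (-3/8, 9/28); meets VB at J = (3/8, -9/28)
J = V + t·(B−V) with t = 3/5

t = 3/5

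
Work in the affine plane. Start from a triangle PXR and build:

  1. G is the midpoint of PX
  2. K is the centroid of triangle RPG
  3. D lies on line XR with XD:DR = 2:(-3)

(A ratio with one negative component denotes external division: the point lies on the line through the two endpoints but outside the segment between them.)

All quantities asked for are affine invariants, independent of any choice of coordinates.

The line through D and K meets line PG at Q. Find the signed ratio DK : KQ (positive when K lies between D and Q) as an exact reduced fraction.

DK:KQ = -7

Choose coordinates P = (0, 0), X = (1, 0), R = (0, 1).
1. G is the midpoint of PX ⇒ G = (1/2, 0)
2. K is the centroid of triangle RPG ⇒ K = (1/6, 1/3)
3. D lies on line XR with XD:DR = 2:(-3) ⇒ D = (3, -2)
line DK meets PG at Q = (4/7, 0)
K = D + t·(Q−D) with t = 7/6, so DK:KQ = 7/6:-1/6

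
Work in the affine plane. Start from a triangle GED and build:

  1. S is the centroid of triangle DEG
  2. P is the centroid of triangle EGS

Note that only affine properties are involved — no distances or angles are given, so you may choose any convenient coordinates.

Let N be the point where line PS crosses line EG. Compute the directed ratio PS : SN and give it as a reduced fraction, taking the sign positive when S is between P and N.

PS:SN = -2/3

Set G = (0, 0), E = (1, 0), D = (0, 1); any affine frame gives the same invariant.
1. S is the centroid of triangle DEG ⇒ S = (1/3, 1/3)
2. P is the centroid of triangle EGS ⇒ P = (4/9, 1/9)
line PS meets EG at N = (1/2, 0)
S = P + t·(N−P) with t = -2, so PS:SN = -2:3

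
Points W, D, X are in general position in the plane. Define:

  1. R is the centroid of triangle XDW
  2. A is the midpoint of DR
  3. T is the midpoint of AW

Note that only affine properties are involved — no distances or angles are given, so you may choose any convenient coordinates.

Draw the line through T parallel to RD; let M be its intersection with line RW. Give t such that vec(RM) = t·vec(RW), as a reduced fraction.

t = 1/2

Set W = (0, 0), D = (1, 0), X = (0, 1); any affine frame gives the same invariant.
1. R is the centroid of triangle XDW ⇒ R = (1/3, 1/3)
2. A is the midpoint of DR ⇒ A = (2/3, 1/6)
3. T is the midpoint of AW ⇒ T = (1/3, 1/12)
through T parallel to RD: direction (2/3, -1/3); meets RW at M = (1/6, 1/6)
M = R + t·(W−R) with t = 1/2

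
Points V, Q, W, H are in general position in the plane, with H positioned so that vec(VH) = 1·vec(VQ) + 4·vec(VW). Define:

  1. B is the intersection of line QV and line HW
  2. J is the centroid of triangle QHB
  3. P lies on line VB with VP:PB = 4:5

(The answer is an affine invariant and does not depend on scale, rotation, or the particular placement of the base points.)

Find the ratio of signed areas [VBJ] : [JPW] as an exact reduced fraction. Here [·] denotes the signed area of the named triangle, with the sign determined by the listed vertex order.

Assign V = (0, 0), Q = (1, 0), W = (0, 1), H = (1, 4) — the answer is frame-independent, so this choice is without loss of generality.
1. B is the intersection of line QV and line HW ⇒ B = (-1/3, 0)
2. J is the centroid of triangle QHB ⇒ J = (5/9, 4/3)
3. P lies on line VB with VP:PB = 4:5 ⇒ P = (-4/27, 0)
2·[VBJ] = -4/9, 2·[JPW] = -41/81
[VBJ]:[JPW] = -4/9:-41/81 = 36/41

[VBJ]:[JPW] = 36/41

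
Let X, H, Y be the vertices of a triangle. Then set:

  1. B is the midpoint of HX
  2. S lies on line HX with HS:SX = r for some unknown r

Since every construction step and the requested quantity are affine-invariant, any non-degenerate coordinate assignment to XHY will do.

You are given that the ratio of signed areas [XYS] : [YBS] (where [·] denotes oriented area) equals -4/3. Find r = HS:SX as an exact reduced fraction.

r = -1/2

Set X = (0, 0), H = (1, 0), Y = (0, 1); any affine frame gives the same invariant.
1. B is the midpoint of HX ⇒ B = (1/2, 0)
2. With HS:SX = r, write λ = r/(r+1) so S = H + λ·(X−H); S is affine-linear in λ
Every point depending on S is an affine combination of S and λ-independent points, so each such coordinate is linear in λ; the λ² term in each signed area is a multiple of (X−H)×(X−H) = 0, so 2·[XYS] and 2·[YBS] are each linear in λ. Evaluating at λ=0 and λ=1:
  2·[XYS] = λ − 1,   2·[YBS] = −λ + 1/2
So [XYS]:[YBS] = (λ − 1) / (−λ + 1/2). Setting this equal to -4/3:
  λ − 1 = -4/3·(−λ + 1/2)  ⇒  λ = -1
Then r = λ/(1−λ) = (-1)/(2) = -1/2. Check: with r = -1/2, S = (2, 0) and [XYS]:[YBS] = -4/3 as required.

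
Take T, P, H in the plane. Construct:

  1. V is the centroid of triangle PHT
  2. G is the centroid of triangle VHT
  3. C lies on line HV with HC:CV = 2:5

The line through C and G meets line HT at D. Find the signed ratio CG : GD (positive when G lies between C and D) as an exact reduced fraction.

Assign T = (0, 0), P = (1, 0), H = (0, 1) — the answer is frame-independent, so this choice is without loss of generality.
1. V is the centroid of triangle PHT ⇒ V = (1/3, 1/3)
2. G is the centroid of triangle VHT ⇒ G = (1/9, 4/9)
3. C lies on line HV with HC:CV = 2:5 ⇒ C = (2/21, 17/21)
line CG meets HT at D = (0, 3)
G = C + t·(D−C) with t = -1/6, so CG:GD = -1/6:7/6

CG:GD = -1/7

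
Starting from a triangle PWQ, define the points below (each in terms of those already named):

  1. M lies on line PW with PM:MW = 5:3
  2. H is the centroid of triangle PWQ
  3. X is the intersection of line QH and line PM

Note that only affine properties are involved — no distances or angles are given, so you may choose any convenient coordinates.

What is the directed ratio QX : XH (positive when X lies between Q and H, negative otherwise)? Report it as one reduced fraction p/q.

Assign P = (0, 0), W = (1, 0), Q = (0, 1) — the answer is frame-independent, so this choice is without loss of generality.
1. M lies on line PW with PM:MW = 5:3 ⇒ M = (5/8, 0)
2. H is the centroid of triangle PWQ ⇒ H = (1/3, 1/3)
3. X is the intersection of line QH and line PM ⇒ X = (1/2, 0)
X = Q + t·(H−Q) with t = 3/2, so QX:XH = t:(1−t) = 3/2:-1/2

QX:XH = -3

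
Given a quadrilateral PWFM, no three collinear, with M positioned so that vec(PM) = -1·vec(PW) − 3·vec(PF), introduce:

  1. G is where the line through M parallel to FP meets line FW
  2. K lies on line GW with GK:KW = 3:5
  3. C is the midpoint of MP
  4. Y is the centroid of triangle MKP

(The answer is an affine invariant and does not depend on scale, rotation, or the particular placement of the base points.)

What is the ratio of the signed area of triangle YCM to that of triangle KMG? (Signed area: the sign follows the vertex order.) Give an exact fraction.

Work in coordinates with P = (0, 0), W = (1, 0), F = (0, 1), M = (-1, -3).
1. G is where the line through M parallel to FP meets line FW ⇒ G = (-1, 2)
2. K lies on line GW with GK:KW = 3:5 ⇒ K = (-1/4, 5/4)
3. C is the midpoint of MP ⇒ C = (-1/2, -3/2)
4. Y is the centroid of triangle MKP ⇒ Y = (-5/12, -7/12)
2·[YCM] = -1/3, 2·[KMG] = -15/4
[YCM]:[KMG] = -1/3:-15/4 = 4/45

[YCM]:[KMG] = 4/45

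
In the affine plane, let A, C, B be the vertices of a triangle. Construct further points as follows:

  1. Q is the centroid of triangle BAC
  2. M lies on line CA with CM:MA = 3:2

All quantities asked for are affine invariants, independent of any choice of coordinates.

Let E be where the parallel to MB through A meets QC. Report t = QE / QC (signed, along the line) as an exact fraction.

Assign A = (0, 0), C = (1, 0), B = (0, 1) — the answer is frame-independent, so this choice is without loss of generality.
1. Q is the centroid of triangle BAC ⇒ Q = (1/3, 1/3)
2. M lies on line CA with CM:MA = 3:2 ⇒ M = (2/5, 0)
through A parallel to MB: direction (-2/5, 1); meets QC at E = (-1/4, 5/8)
E = Q + t·(C−Q) with t = -7/8

t = -7/8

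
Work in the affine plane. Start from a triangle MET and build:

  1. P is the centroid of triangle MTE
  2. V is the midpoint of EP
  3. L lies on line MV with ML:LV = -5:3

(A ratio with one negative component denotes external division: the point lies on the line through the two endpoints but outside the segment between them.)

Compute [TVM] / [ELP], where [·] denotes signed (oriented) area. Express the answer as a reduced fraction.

Work in coordinates with M = (0, 0), E = (1, 0), T = (0, 1).
1. P is the centroid of triangle MTE ⇒ P = (1/3, 1/3)
2. V is the midpoint of EP ⇒ V = (2/3, 1/6)
3. L lies on line MV with ML:LV = -5:3 ⇒ L = (5/3, 5/12)
2·[TVM] = -2/3, 2·[ELP] = 1/2
[TVM]:[ELP] = -2/3:1/2 = -4/3

[TVM]:[ELP] = -4/3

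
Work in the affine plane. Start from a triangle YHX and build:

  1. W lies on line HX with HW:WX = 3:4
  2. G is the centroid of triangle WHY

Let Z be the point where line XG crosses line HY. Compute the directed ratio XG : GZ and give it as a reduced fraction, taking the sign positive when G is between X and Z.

XG:GZ = 6

Choose coordinates Y = (0, 0), H = (1, 0), X = (0, 1).
1. W lies on line HX with HW:WX = 3:4 ⇒ W = (4/7, 3/7)
2. G is the centroid of triangle WHY ⇒ G = (11/21, 1/7)
line XG meets HY at Z = (11/18, 0)
G = X + t·(Z−X) with t = 6/7, so XG:GZ = 6/7:1/7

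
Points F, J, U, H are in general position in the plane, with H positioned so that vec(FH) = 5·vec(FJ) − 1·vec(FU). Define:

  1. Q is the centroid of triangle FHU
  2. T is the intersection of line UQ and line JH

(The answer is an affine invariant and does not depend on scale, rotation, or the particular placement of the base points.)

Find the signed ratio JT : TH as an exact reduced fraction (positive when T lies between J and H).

JT:TH = 2/5

Set F = (0, 0), J = (1, 0), U = (0, 1), H = (5, -1); any affine frame gives the same invariant.
1. Q is the centroid of triangle FHU ⇒ Q = (5/3, 0)
2. T is the intersection of line UQ and line JH ⇒ T = (15/7, -2/7)
T = J + t·(H−J) with t = 2/7, so JT:TH = t:(1−t) = 2/7:5/7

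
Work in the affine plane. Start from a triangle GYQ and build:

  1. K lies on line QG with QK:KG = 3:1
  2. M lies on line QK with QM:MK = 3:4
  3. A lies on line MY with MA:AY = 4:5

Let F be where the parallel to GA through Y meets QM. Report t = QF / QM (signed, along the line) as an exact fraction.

Assign G = (0, 0), Y = (1, 0), Q = (0, 1) — the answer is frame-independent, so this choice is without loss of generality.
1. K lies on line QG with QK:KG = 3:1 ⇒ K = (0, 1/4)
2. M lies on line QK with QM:MK = 3:4 ⇒ M = (0, 19/28)
3. A lies on line MY with MA:AY = 4:5 ⇒ A = (4/9, 95/252)
through Y parallel to GA: direction (4/9, 95/252); meets QM at F = (0, -95/112)
F = Q + t·(M−Q) with t = 23/4

t = 23/4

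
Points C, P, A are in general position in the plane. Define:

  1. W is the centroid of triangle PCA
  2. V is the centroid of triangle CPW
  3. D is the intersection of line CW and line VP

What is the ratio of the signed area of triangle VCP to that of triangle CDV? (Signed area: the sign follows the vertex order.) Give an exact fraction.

[VCP]:[CDV] = -2

Assign C = (0, 0), P = (1, 0), A = (0, 1) — the answer is frame-independent, so this choice is without loss of generality.
1. W is the centroid of triangle PCA ⇒ W = (1/3, 1/3)
2. V is the centroid of triangle CPW ⇒ V = (4/9, 1/9)
3. D is the intersection of line CW and line VP ⇒ D = (1/6, 1/6)
2·[VCP] = 1/9, 2·[CDV] = -1/18
[VCP]:[CDV] = 1/9:-1/18 = -2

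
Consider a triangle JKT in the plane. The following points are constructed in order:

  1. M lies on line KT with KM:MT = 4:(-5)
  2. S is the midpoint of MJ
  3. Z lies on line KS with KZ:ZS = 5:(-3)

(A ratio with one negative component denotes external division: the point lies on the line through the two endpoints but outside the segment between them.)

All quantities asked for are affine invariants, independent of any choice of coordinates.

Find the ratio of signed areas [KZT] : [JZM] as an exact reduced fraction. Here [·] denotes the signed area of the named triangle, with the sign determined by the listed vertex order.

[KZT]:[JZM] = -5/24

Set J = (0, 0), K = (1, 0), T = (0, 1); any affine frame gives the same invariant.
1. M lies on line KT with KM:MT = 4:(-5) ⇒ M = (5, -4)
2. S is the midpoint of MJ ⇒ S = (5/2, -2)
3. Z lies on line KS with KZ:ZS = 5:(-3) ⇒ Z = (19/4, -5)
2·[KZT] = -5/4, 2·[JZM] = 6
[KZT]:[JZM] = -5/4:6 = -5/24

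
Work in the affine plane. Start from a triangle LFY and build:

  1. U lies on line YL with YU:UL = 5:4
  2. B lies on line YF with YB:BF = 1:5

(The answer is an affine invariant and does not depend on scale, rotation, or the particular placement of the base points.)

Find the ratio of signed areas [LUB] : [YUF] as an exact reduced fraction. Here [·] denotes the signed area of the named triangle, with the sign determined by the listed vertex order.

Assign L = (0, 0), F = (1, 0), Y = (0, 1) — the answer is frame-independent, so this choice is without loss of generality.
1. U lies on line YL with YU:UL = 5:4 ⇒ U = (0, 4/9)
2. B lies on line YF with YB:BF = 1:5 ⇒ B = (1/6, 5/6)
2·[LUB] = -2/27, 2·[YUF] = 5/9
[LUB]:[YUF] = -2/27:5/9 = -2/15

[LUB]:[YUF] = -2/15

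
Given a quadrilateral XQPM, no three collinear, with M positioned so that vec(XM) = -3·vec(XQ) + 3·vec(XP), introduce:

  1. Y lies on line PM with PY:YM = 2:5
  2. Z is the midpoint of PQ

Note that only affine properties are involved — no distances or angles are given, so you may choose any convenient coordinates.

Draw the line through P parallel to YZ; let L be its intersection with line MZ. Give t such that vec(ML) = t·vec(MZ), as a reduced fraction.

Set X = (0, 0), Q = (1, 0), P = (0, 1), M = (-3, 3); any affine frame gives the same invariant.
1. Y lies on line PM with PY:YM = 2:5 ⇒ Y = (-6/7, 11/7)
2. Z is the midpoint of PQ ⇒ Z = (1/2, 1/2)
through P parallel to YZ: direction (19/14, -15/14); meets MZ at L = (19/10, -1/2)
L = M + t·(Z−M) with t = 7/5

t = 7/5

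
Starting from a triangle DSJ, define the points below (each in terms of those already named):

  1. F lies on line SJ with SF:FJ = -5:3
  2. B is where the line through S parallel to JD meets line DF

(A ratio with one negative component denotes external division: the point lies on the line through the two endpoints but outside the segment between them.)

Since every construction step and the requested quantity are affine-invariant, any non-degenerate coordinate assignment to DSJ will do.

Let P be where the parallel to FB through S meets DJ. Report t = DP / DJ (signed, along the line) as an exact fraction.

t = 5/3

Assign D = (0, 0), S = (1, 0), J = (0, 1) — the answer is frame-independent, so this choice is without loss of generality.
1. F lies on line SJ with SF:FJ = -5:3 ⇒ F = (-3/2, 5/2)
2. B is where the line through S parallel to JD meets line DF ⇒ B = (1, -5/3)
through S parallel to FB: direction (5/2, -25/6); meets DJ at P = (0, 5/3)
P = D + t·(J−D) with t = 5/3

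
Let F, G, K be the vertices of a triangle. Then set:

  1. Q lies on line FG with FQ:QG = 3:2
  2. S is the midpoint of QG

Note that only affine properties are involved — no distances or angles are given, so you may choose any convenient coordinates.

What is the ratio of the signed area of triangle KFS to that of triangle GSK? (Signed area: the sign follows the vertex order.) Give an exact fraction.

Work in coordinates with F = (0, 0), G = (1, 0), K = (0, 1).
1. Q lies on line FG with FQ:QG = 3:2 ⇒ Q = (3/5, 0)
2. S is the midpoint of QG ⇒ S = (4/5, 0)
2·[KFS] = 4/5, 2·[GSK] = -1/5
[KFS]:[GSK] = 4/5:-1/5 = -4

[KFS]:[GSK] = -4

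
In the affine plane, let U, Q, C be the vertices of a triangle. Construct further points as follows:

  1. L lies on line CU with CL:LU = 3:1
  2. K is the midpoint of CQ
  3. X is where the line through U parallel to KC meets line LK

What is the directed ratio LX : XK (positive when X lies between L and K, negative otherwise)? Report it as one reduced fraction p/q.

LX:XK = -1/4

Work in coordinates with U = (0, 0), Q = (1, 0), C = (0, 1).
1. L lies on line CU with CL:LU = 3:1 ⇒ L = (0, 1/4)
2. K is the midpoint of CQ ⇒ K = (1/2, 1/2)
3. X is where the line through U parallel to KC meets line LK ⇒ X = (-1/6, 1/6)
X = L + t·(K−L) with t = -1/3, so LX:XK = t:(1−t) = -1/3:4/3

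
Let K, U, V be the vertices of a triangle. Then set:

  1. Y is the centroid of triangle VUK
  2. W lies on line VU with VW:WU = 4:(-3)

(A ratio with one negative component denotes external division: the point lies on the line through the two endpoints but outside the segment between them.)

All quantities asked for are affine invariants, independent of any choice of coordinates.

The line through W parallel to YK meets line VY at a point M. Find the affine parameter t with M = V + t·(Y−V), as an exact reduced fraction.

Assign K = (0, 0), U = (1, 0), V = (0, 1) — the answer is frame-independent, so this choice is without loss of generality.
1. Y is the centroid of triangle VUK ⇒ Y = (1/3, 1/3)
2. W lies on line VU with VW:WU = 4:(-3) ⇒ W = (4, -3)
through W parallel to YK: direction (-1/3, -1/3); meets VY at M = (8/3, -13/3)
M = V + t·(Y−V) with t = 8

t = 8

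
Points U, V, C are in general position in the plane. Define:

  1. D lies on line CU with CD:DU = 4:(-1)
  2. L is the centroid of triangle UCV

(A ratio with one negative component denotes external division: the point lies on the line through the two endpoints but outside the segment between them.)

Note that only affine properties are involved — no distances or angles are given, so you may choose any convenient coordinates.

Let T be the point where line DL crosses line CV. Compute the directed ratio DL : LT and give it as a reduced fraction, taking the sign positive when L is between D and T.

DL:LT = 3

Work in coordinates with U = (0, 0), V = (1, 0), C = (0, 1).
1. D lies on line CU with CD:DU = 4:(-1) ⇒ D = (0, -1/3)
2. L is the centroid of triangle UCV ⇒ L = (1/3, 1/3)
line DL meets CV at T = (4/9, 5/9)
L = D + t·(T−D) with t = 3/4, so DL:LT = 3/4:1/4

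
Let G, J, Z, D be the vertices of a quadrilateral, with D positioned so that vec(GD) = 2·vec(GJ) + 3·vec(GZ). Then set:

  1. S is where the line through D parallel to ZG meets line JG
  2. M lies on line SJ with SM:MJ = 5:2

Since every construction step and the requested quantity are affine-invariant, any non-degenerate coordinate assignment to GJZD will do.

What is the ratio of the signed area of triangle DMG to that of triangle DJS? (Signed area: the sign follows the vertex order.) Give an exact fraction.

[DMG]:[DJS] = -9/7

Set G = (0, 0), J = (1, 0), Z = (0, 1), D = (2, 3); any affine frame gives the same invariant.
1. S is where the line through D parallel to ZG meets line JG ⇒ S = (2, 0)
2. M lies on line SJ with SM:MJ = 5:2 ⇒ M = (9/7, 0)
2·[DMG] = -27/7, 2·[DJS] = 3
[DMG]:[DJS] = -27/7:3 = -9/7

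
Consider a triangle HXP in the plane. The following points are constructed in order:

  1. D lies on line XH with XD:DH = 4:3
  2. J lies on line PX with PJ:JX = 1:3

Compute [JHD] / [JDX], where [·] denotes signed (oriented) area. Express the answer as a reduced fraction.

Work in coordinates with H = (0, 0), X = (1, 0), P = (0, 1).
1. D lies on line XH with XD:DH = 4:3 ⇒ D = (3/7, 0)
2. J lies on line PX with PJ:JX = 1:3 ⇒ J = (1/4, 3/4)
2·[JHD] = 9/28, 2·[JDX] = 3/7
[JHD]:[JDX] = 9/28:3/7 = 3/4

[JHD]:[JDX] = 3/4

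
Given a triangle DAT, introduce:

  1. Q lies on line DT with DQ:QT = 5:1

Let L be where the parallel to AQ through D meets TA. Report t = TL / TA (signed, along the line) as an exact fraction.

t = 6

Choose coordinates D = (0, 0), A = (1, 0), T = (0, 1).
1. Q lies on line DT with DQ:QT = 5:1 ⇒ Q = (0, 5/6)
through D parallel to AQ: direction (-1, 5/6); meets TA at L = (6, -5)
L = T + t·(A−T) with t = 6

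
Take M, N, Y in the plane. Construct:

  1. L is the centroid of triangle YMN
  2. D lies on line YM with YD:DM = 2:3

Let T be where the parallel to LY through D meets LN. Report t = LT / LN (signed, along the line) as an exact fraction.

t = -2/5

Assign M = (0, 0), N = (1, 0), Y = (0, 1) — the answer is frame-independent, so this choice is without loss of generality.
1. L is the centroid of triangle YMN ⇒ L = (1/3, 1/3)
2. D lies on line YM with YD:DM = 2:3 ⇒ D = (0, 3/5)
through D parallel to LY: direction (-1/3, 2/3); meets LN at T = (1/15, 7/15)
T = L + t·(N−L) with t = -2/5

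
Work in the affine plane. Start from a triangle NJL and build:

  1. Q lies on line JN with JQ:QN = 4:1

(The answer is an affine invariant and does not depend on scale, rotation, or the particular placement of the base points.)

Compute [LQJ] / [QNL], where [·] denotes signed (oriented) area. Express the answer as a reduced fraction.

[LQJ]:[QNL] = -4

Work in coordinates with N = (0, 0), J = (1, 0), L = (0, 1).
1. Q lies on line JN with JQ:QN = 4:1 ⇒ Q = (1/5, 0)
2·[LQJ] = 4/5, 2·[QNL] = -1/5
[LQJ]:[QNL] = 4/5:-1/5 = -4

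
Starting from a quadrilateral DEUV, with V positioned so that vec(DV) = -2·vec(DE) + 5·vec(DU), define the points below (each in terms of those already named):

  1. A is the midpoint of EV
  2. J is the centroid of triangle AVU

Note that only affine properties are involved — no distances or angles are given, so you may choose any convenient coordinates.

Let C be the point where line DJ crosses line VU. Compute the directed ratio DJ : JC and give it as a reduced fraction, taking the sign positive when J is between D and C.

DJ:JC = -7

Choose coordinates D = (0, 0), E = (1, 0), U = (0, 1), V = (-2, 5).
1. A is the midpoint of EV ⇒ A = (-1/2, 5/2)
2. J is the centroid of triangle AVU ⇒ J = (-5/6, 17/6)
line DJ meets VU at C = (-5/7, 17/7)
J = D + t·(C−D) with t = 7/6, so DJ:JC = 7/6:-1/6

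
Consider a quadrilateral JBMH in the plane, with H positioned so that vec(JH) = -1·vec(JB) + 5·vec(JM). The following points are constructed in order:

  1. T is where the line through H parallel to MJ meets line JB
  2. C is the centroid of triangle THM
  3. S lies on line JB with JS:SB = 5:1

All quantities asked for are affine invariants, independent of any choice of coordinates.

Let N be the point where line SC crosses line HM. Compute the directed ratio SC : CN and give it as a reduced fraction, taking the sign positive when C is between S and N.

SC:CN = -12/5

Work in coordinates with J = (0, 0), B = (1, 0), M = (0, 1), H = (-1, 5).
1. T is where the line through H parallel to MJ meets line JB ⇒ T = (-1, 0)
2. C is the centroid of triangle THM ⇒ C = (-2/3, 2)
3. S lies on line JB with JS:SB = 5:1 ⇒ S = (5/6, 0)
line SC meets HM at N = (-1/24, 7/6)
C = S + t·(N−S) with t = 12/7, so SC:CN = 12/7:-5/7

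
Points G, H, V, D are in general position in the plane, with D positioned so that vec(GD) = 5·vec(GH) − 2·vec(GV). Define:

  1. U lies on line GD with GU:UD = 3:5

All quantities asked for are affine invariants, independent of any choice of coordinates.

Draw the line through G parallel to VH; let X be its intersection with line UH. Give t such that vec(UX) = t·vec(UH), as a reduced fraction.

t = 9

Set G = (0, 0), H = (1, 0), V = (0, 1), D = (5, -2); any affine frame gives the same invariant.
1. U lies on line GD with GU:UD = 3:5 ⇒ U = (15/8, -3/4)
through G parallel to VH: direction (1, -1); meets UH at X = (-6, 6)
X = U + t·(H−U) with t = 9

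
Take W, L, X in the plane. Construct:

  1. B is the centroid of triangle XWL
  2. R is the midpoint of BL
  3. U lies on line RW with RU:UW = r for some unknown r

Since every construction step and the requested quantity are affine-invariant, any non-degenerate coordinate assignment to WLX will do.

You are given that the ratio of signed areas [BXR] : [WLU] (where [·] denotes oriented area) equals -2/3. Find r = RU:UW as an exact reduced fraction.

Work in coordinates with W = (0, 0), L = (1, 0), X = (0, 1).
1. B is the centroid of triangle XWL ⇒ B = (1/3, 1/3)
2. R is the midpoint of BL ⇒ R = (2/3, 1/6)
3. With RU:UW = r, write λ = r/(r+1) so U = R + λ·(W−R); U is affine-linear in λ
Every point depending on U is an affine combination of U and λ-independent points, so each such coordinate is linear in λ; the λ² term in each signed area is a multiple of (W−R)×(W−R) = 0, so 2·[BXR] and 2·[WLU] are each linear in λ. Evaluating at λ=0 and λ=1:
  2·[BXR] = -1/6,   2·[WLU] = -1/6·λ + 1/6
So [BXR]:[WLU] = (-1/6) / (-1/6·λ + 1/6). Setting this equal to -2/3:
  -1/6 = -2/3·(-1/6·λ + 1/6)  ⇒  λ = -1/2
Then r = λ/(1−λ) = (-1/2)/(3/2) = -1/3. Check: with r = -1/3, U = (1, 1/4) and [BXR]:[WLU] = -2/3 as required.

r = -1/3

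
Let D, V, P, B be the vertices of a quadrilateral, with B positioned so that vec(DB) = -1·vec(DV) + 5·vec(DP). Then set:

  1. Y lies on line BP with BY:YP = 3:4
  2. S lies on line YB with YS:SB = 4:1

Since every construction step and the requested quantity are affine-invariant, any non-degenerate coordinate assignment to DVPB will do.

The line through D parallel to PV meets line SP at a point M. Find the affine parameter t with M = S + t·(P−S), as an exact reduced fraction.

t = 131/96

Choose coordinates D = (0, 0), V = (1, 0), P = (0, 1), B = (-1, 5).
1. Y lies on line BP with BY:YP = 3:4 ⇒ Y = (-4/7, 23/7)
2. S lies on line YB with YS:SB = 4:1 ⇒ S = (-32/35, 163/35)
through D parallel to PV: direction (1, -1); meets SP at M = (1/3, -1/3)
M = S + t·(P−S) with t = 131/96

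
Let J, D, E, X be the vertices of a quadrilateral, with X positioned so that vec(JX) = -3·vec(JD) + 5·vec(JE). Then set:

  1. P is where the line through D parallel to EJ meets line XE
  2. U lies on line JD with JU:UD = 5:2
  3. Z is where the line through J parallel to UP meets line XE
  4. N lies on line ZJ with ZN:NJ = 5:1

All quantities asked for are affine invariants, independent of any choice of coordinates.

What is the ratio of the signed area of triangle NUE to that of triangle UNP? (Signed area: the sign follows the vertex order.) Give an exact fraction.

Assign J = (0, 0), D = (1, 0), E = (0, 1), X = (-3, 5) — the answer is frame-independent, so this choice is without loss of generality.
1. P is where the line through D parallel to EJ meets line XE ⇒ P = (1, -1/3)
2. U lies on line JD with JU:UD = 5:2 ⇒ U = (5/7, 0)
3. Z is where the line through J parallel to UP meets line XE ⇒ Z = (6, -7)
4. N lies on line ZJ with ZN:NJ = 5:1 ⇒ N = (1, -7/6)
2·[NUE] = 23/42, 2·[UNP] = 5/21
[NUE]:[UNP] = 23/42:5/21 = 23/10

[NUE]:[UNP] = 23/10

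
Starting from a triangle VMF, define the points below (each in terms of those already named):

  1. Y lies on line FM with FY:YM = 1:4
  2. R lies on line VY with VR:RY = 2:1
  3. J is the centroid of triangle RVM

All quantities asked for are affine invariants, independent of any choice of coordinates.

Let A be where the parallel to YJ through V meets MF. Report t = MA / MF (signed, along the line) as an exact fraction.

t = 7/5

Set V = (0, 0), M = (1, 0), F = (0, 1); any affine frame gives the same invariant.
1. Y lies on line FM with FY:YM = 1:4 ⇒ Y = (1/5, 4/5)
2. R lies on line VY with VR:RY = 2:1 ⇒ R = (2/15, 8/15)
3. J is the centroid of triangle RVM ⇒ J = (17/45, 8/45)
through V parallel to YJ: direction (8/45, -28/45); meets MF at A = (-2/5, 7/5)
A = M + t·(F−M) with t = 7/5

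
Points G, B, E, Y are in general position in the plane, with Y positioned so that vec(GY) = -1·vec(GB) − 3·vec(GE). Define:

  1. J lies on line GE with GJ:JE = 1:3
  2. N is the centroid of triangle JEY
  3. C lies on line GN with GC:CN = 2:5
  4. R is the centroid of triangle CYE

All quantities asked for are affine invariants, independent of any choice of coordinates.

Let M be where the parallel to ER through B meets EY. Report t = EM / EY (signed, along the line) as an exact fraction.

t = -263/33

Work in coordinates with G = (0, 0), B = (1, 0), E = (0, 1), Y = (-1, -3).
1. J lies on line GE with GJ:JE = 1:3 ⇒ J = (0, 1/4)
2. N is the centroid of triangle JEY ⇒ N = (-1/3, -7/12)
3. C lies on line GN with GC:CN = 2:5 ⇒ C = (-2/21, -1/6)
4. R is the centroid of triangle CYE ⇒ R = (-23/63, -13/18)
through B parallel to ER: direction (-23/63, -31/18); meets EY at M = (263/33, 1085/33)
M = E + t·(Y−E) with t = -263/33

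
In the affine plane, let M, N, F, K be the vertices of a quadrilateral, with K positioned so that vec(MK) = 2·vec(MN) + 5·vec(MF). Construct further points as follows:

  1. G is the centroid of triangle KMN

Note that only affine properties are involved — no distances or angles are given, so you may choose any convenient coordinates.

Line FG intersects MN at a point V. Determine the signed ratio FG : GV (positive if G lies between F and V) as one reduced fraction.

Work in coordinates with M = (0, 0), N = (1, 0), F = (0, 1), K = (2, 5).
1. G is the centroid of triangle KMN ⇒ G = (1, 5/3)
line FG meets MN at V = (-3/2, 0)
G = F + t·(V−F) with t = -2/3, so FG:GV = -2/3:5/3

FG:GV = -2/5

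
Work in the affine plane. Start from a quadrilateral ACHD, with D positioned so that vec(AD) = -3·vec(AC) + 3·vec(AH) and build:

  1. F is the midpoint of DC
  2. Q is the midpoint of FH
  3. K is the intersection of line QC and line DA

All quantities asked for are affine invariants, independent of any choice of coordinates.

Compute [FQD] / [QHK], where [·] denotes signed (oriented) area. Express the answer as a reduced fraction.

Assign A = (0, 0), C = (1, 0), H = (0, 1), D = (-3, 3) — the answer is frame-independent, so this choice is without loss of generality.
1. F is the midpoint of DC ⇒ F = (-1, 3/2)
2. Q is the midpoint of FH ⇒ Q = (-1/2, 5/4)
3. K is the intersection of line QC and line DA ⇒ K = (-5, 5)
2·[FQD] = 1/4, 2·[QHK] = 3/4
[FQD]:[QHK] = 1/4:3/4 = 1/3

[FQD]:[QHK] = 1/3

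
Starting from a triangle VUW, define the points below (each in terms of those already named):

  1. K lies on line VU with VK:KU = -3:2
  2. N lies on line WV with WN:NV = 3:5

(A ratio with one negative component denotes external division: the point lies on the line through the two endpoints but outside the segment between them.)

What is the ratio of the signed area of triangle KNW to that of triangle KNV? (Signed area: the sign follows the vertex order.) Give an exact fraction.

Set V = (0, 0), U = (1, 0), W = (0, 1); any affine frame gives the same invariant.
1. K lies on line VU with VK:KU = -3:2 ⇒ K = (3, 0)
2. N lies on line WV with WN:NV = 3:5 ⇒ N = (0, 5/8)
2·[KNW] = -9/8, 2·[KNV] = 15/8
[KNW]:[KNV] = -9/8:15/8 = -3/5

[KNW]:[KNV] = -3/5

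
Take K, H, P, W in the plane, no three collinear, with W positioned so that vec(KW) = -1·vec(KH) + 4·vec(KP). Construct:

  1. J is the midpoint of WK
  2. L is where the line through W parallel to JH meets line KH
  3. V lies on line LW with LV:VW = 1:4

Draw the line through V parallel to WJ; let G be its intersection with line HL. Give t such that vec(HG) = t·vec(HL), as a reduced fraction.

t = 3/5

Set K = (0, 0), H = (1, 0), P = (0, 1), W = (-1, 4); any affine frame gives the same invariant.
1. J is the midpoint of WK ⇒ J = (-1/2, 2)
2. L is where the line through W parallel to JH meets line KH ⇒ L = (2, 0)
3. V lies on line LW with LV:VW = 1:4 ⇒ V = (7/5, 4/5)
through V parallel to WJ: direction (1/2, -2); meets HL at G = (8/5, 0)
G = H + t·(L−H) with t = 3/5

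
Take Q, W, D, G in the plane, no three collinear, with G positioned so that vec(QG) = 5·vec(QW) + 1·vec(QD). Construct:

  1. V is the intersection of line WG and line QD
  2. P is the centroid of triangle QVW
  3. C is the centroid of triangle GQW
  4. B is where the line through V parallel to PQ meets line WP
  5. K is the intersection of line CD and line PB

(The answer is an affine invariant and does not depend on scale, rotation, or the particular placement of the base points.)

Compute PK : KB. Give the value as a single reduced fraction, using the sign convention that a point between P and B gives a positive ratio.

Assign Q = (0, 0), W = (1, 0), D = (0, 1), G = (5, 1) — the answer is frame-independent, so this choice is without loss of generality.
1. V is the intersection of line WG and line QD ⇒ V = (0, -1/4)
2. P is the centroid of triangle QVW ⇒ P = (1/3, -1/12)
3. C is the centroid of triangle GQW ⇒ C = (2, 1/3)
4. B is where the line through V parallel to PQ meets line WP ⇒ B = (-1/3, -1/6)
5. K is the intersection of line CD and line PB ⇒ K = (27/11, 2/11)
K = P + t·(B−P) with t = -35/11, so PK:KB = t:(1−t) = -35/11:46/11

PK:KB = -35/46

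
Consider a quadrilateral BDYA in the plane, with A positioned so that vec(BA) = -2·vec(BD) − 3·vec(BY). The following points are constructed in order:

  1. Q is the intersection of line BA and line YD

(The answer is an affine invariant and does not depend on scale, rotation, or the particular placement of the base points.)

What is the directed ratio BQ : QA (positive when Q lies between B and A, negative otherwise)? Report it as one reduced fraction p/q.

BQ:QA = -1/6

Work in coordinates with B = (0, 0), D = (1, 0), Y = (0, 1), A = (-2, -3).
1. Q is the intersection of line BA and line YD ⇒ Q = (2/5, 3/5)
Q = B + t·(A−B) with t = -1/5, so BQ:QA = t:(1−t) = -1/5:6/5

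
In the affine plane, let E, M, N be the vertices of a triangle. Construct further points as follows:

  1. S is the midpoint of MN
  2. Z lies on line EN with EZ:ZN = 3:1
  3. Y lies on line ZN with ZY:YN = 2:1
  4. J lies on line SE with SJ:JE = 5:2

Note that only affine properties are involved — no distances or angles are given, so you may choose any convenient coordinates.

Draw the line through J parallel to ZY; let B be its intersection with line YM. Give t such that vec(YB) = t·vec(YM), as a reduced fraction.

t = 1/7

Choose coordinates E = (0, 0), M = (1, 0), N = (0, 1).
1. S is the midpoint of MN ⇒ S = (1/2, 1/2)
2. Z lies on line EN with EZ:ZN = 3:1 ⇒ Z = (0, 3/4)
3. Y lies on line ZN with ZY:YN = 2:1 ⇒ Y = (0, 11/12)
4. J lies on line SE with SJ:JE = 5:2 ⇒ J = (1/7, 1/7)
through J parallel to ZY: direction (0, 1/6); meets YM at B = (1/7, 11/14)
B = Y + t·(M−Y) with t = 1/7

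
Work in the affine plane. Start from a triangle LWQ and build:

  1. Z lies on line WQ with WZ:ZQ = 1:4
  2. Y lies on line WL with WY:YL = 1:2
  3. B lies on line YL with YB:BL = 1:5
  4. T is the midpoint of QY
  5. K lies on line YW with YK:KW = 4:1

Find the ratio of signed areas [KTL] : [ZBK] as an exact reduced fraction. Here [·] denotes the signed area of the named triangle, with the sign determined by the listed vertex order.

Choose coordinates L = (0, 0), W = (1, 0), Q = (0, 1).
1. Z lies on line WQ with WZ:ZQ = 1:4 ⇒ Z = (4/5, 1/5)
2. Y lies on line WL with WY:YL = 1:2 ⇒ Y = (2/3, 0)
3. B lies on line YL with YB:BL = 1:5 ⇒ B = (5/9, 0)
4. T is the midpoint of QY ⇒ T = (1/3, 1/2)
5. K lies on line YW with YK:KW = 4:1 ⇒ K = (14/15, 0)
2·[KTL] = 7/15, 2·[ZBK] = 17/225
[KTL]:[ZBK] = 7/15:17/225 = 105/17

[KTL]:[ZBK] = 105/17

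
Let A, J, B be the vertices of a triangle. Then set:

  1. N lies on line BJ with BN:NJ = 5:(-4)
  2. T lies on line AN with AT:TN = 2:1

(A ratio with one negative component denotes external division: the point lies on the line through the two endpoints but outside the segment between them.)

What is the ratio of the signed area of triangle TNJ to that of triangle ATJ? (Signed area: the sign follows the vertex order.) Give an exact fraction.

[TNJ]:[ATJ] = 1/2

Assign A = (0, 0), J = (1, 0), B = (0, 1) — the answer is frame-independent, so this choice is without loss of generality.
1. N lies on line BJ with BN:NJ = 5:(-4) ⇒ N = (5, -4)
2. T lies on line AN with AT:TN = 2:1 ⇒ T = (10/3, -8/3)
2·[TNJ] = 4/3, 2·[ATJ] = 8/3
[TNJ]:[ATJ] = 4/3:8/3 = 1/2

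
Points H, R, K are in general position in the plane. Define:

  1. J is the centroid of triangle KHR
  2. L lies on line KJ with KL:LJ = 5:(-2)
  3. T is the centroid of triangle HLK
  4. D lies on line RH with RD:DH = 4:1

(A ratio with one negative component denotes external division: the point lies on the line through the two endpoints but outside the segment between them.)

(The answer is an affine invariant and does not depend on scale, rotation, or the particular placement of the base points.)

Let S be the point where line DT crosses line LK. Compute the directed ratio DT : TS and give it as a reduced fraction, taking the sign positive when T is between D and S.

DT:TS = 4/5

Choose coordinates H = (0, 0), R = (1, 0), K = (0, 1).
1. J is the centroid of triangle KHR ⇒ J = (1/3, 1/3)
2. L lies on line KJ with KL:LJ = 5:(-2) ⇒ L = (5/9, -1/9)
3. T is the centroid of triangle HLK ⇒ T = (5/27, 8/27)
4. D lies on line RH with RD:DH = 4:1 ⇒ D = (1/5, 0)
line DT meets LK at S = (1/6, 2/3)
T = D + t·(S−D) with t = 4/9, so DT:TS = 4/9:5/9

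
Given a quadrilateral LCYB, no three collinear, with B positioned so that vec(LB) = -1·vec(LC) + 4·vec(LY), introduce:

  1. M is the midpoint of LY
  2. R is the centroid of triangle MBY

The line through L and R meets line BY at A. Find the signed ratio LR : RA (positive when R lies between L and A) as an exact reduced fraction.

LR:RA = 5

Set L = (0, 0), C = (1, 0), Y = (0, 1), B = (-1, 4); any affine frame gives the same invariant.
1. M is the midpoint of LY ⇒ M = (0, 1/2)
2. R is the centroid of triangle MBY ⇒ R = (-1/3, 11/6)
line LR meets BY at A = (-2/5, 11/5)
R = L + t·(A−L) with t = 5/6, so LR:RA = 5/6:1/6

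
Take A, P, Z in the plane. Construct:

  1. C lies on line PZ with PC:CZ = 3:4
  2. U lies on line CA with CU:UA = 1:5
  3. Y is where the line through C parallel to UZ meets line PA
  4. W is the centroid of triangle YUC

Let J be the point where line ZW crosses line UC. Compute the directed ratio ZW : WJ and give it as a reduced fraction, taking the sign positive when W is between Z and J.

ZW:WJ = -11/2

Choose coordinates A = (0, 0), P = (1, 0), Z = (0, 1).
1. C lies on line PZ with PC:CZ = 3:4 ⇒ C = (4/7, 3/7)
2. U lies on line CA with CU:UA = 1:5 ⇒ U = (10/21, 5/14)
3. Y is where the line through C parallel to UZ meets line PA ⇒ Y = (8/9, 0)
4. W is the centroid of triangle YUC ⇒ W = (122/189, 11/42)
line ZW meets UC at J = (122/231, 61/154)
W = Z + t·(J−Z) with t = 11/9, so ZW:WJ = 11/9:-2/9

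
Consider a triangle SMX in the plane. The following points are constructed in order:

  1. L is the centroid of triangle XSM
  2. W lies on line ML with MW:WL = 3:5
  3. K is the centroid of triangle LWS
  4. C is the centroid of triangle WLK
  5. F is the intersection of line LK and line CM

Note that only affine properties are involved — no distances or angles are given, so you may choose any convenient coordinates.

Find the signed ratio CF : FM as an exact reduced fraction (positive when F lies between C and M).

Work in coordinates with S = (0, 0), M = (1, 0), X = (0, 1).
1. L is the centroid of triangle XSM ⇒ L = (1/3, 1/3)
2. W lies on line ML with MW:WL = 3:5 ⇒ W = (3/4, 1/8)
3. K is the centroid of triangle LWS ⇒ K = (13/36, 11/72)
4. C is the centroid of triangle WLK ⇒ C = (13/27, 11/54)
5. F is the intersection of line LK and line CM ⇒ F = (59/171, 44/171)
F = C + t·(M−C) with t = -5/19, so CF:FM = t:(1−t) = -5/19:24/19

CF:FM = -5/24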